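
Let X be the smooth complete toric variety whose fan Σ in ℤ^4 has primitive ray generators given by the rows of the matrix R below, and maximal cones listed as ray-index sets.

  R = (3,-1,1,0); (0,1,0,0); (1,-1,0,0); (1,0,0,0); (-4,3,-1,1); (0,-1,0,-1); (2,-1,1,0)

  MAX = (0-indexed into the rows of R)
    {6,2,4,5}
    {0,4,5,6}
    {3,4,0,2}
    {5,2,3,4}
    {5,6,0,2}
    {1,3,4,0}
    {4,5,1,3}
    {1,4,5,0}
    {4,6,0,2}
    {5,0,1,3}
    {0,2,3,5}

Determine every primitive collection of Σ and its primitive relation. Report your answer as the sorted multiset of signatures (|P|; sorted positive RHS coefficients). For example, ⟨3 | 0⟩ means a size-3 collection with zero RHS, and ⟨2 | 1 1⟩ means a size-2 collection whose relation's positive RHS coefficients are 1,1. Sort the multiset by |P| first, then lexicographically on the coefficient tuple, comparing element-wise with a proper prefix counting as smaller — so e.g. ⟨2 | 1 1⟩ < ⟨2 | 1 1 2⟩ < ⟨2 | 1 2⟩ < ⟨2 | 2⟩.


5 collections generate NE(X_Σ); each relation:

  P = {1,2}:  v_{1} + v_{2} = v_{3} — sig = ⟨2 | 1⟩
  P = {3,6}:  v_{3} + v_{6} = v_{0} — sig = ⟨2 | 1⟩
  P = {1,6}:  v_{1} + v_{6} = 2·v_{0} + v_{4} + v_{5} — sig = ⟨2 | 1 1 2⟩
  P = {0,2,4,5}:  v_{0} + v_{2} + v_{4} + v_{5} = 0 — sig = ⟨4 | 0⟩
  P = {0,3,4,5}:  v_{0} + v_{3} + v_{4} + v_{5} = v_{1} — sig = ⟨4 | 1⟩

Sorted signature multiset PRS(X):
{ ⟨2 | 1⟩ ×2,  ⟨2 | 1 1 2⟩,  ⟨4 | 0⟩,  ⟨4 | 1⟩ }


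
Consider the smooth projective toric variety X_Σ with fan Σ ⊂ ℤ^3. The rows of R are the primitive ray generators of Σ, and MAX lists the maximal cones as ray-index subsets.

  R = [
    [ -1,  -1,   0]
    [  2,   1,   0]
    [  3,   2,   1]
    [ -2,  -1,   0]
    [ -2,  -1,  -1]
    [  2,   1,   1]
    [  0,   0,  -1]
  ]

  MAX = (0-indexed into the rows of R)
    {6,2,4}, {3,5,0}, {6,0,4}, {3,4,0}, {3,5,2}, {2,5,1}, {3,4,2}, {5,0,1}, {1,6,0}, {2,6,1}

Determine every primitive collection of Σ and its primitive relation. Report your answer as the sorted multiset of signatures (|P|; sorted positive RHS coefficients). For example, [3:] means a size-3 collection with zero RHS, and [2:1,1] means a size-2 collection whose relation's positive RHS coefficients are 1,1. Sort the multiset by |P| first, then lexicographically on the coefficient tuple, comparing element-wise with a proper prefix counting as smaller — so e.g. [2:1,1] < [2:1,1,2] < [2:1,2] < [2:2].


6 minimal non-faces of Δ(Σ) (on 7 rays):

  P = {1,3}:  v_{1} + v_{3} = 0 — sig = [2:]
  P = {4,5}:  v_{4} + v_{5} = 0 — sig = [2:]
  P = {0,2}:  v_{0} + v_{2} = v_{5} — sig = [2:1]
  P = {1,4}:  v_{1} + v_{4} = v_{6} — sig = [2:1]
  P = {3,6}:  v_{3} + v_{6} = v_{4} — sig = [2:1]
  P = {5,6}:  v_{5} + v_{6} = v_{1} — sig = [2:1]

Signatures (|P|; sorted positive RHS coefficients), sorted:
    |P|=2: 6 collections, coeffs (), (), (1), (1), (1), (1)


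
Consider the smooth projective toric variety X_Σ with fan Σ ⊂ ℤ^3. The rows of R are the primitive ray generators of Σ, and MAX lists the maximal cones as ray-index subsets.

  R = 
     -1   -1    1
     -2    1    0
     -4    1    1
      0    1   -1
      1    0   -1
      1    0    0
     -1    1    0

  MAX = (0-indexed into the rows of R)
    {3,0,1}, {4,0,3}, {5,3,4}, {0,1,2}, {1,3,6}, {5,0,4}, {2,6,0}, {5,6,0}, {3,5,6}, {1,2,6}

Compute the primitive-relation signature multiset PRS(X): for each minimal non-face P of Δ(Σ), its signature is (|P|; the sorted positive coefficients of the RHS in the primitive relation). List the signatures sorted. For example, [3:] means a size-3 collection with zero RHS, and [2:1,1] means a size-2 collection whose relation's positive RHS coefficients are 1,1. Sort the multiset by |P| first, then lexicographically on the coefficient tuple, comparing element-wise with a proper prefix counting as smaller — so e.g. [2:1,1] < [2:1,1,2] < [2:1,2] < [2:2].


9 collections generate NE(X_Σ); each relation:

  • {1,5}:  v_{1} + v_{5} = v_{6}  ⇒ sig = [2:1]
  • {4,6}:  v_{4} + v_{6} = v_{3}  ⇒ sig = [2:1]
  • {2,4}:  v_{2} + v_{4} = v_{0} + v_{1} + v_{3}  ⇒ sig = [2:1,1,1]
  • {1,4}:  v_{1} + v_{4} = v_{0} + 2·v_{3}  ⇒ sig = [2:1,2]
  • {2,5}:  v_{2} + v_{5} = v_{0} + 2·v_{6}  ⇒ sig = [2:1,2]
  • {2,3}:  v_{2} + v_{3} = 2·v_{1}  ⇒ sig = [2:2]
  • {0,3,5}:  v_{0} + v_{3} + v_{5} = 0  ⇒ sig = [3:]
  • {0,1,6}:  v_{0} + v_{1} + v_{6} = v_{2}  ⇒ sig = [3:1]
  • {0,3,6}:  v_{0} + v_{3} + v_{6} = v_{1}  ⇒ sig = [3:1]

Hence PRS(X_Σ) =
[[2:1], [2:1], [2:1,1,1], [2:1,2], [2:1,2], [2:2], [3:], [3:1], [3:1]]


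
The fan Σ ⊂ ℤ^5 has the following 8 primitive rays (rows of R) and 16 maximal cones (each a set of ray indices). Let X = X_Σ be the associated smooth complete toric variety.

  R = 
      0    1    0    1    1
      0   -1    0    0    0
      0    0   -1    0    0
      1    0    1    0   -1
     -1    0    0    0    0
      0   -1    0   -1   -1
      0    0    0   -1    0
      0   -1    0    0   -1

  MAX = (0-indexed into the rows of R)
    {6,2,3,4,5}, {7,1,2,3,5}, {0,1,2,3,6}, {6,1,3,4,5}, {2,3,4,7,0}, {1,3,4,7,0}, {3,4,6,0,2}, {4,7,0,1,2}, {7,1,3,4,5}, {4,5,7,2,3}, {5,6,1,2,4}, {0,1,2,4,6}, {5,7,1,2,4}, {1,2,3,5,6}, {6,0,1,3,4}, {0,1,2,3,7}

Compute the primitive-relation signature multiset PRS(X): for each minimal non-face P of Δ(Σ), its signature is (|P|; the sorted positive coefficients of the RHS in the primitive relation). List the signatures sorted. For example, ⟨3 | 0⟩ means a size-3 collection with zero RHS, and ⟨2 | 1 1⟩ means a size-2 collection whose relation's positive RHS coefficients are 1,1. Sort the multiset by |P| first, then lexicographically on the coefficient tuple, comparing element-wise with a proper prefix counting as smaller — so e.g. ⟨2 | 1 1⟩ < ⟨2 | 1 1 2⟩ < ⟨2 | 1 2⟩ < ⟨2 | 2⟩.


3 collections generate NE(X_Σ); each relation:

  • {0,5}:  v_{0} + v_{5} = 0  ⟹  sig = ⟨2 | 0⟩
  • {6,7}:  v_{6} + v_{7} = v_{5}  ⟹  sig = ⟨2 | 1⟩
  • {1,2,3,4}:  v_{1} + v_{2} + v_{3} + v_{4} = v_{7}  ⟹  sig = ⟨4 | 1⟩

Hence PRS(X_Σ) =
{ ⟨2 | 0⟩,  ⟨2 | 1⟩,  ⟨4 | 1⟩ }


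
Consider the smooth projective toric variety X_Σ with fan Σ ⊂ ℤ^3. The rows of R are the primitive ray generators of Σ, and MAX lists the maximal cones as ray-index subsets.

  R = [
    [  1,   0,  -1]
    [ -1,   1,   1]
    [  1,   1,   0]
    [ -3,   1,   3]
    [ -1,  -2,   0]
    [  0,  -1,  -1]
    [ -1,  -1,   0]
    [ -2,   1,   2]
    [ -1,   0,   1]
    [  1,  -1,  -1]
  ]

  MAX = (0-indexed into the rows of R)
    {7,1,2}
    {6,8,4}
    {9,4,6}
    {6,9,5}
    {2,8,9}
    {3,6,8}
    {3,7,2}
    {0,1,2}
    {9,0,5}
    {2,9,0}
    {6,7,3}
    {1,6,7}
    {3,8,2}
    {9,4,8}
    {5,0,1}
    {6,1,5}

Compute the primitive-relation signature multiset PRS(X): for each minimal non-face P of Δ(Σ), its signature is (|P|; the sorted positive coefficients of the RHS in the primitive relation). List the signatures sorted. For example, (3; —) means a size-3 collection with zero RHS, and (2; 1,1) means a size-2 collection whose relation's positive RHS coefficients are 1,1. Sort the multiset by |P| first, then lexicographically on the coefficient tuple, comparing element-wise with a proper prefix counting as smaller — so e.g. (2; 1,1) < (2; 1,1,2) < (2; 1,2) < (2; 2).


The 22 primitive collections of Σ (r=10, n=3):

  P = {0,8}:  v_{0} + v_{8} = 0  ⟹  sig = (2; —)
  P = {1,9}:  v_{1} + v_{9} = 0  ⟹  sig = (2; —)
  P = {2,6}:  v_{2} + v_{6} = 0  ⟹  sig = (2; —)
  P = {0,3}:  v_{0} + v_{3} = v_{7}  ⟹  sig = (2; 1)
  P = {0,6}:  v_{0} + v_{6} = v_{5}  ⟹  sig = (2; 1)
  P = {0,7}:  v_{0} + v_{7} = v_{1}  ⟹  sig = (2; 1)
  P = {1,8}:  v_{1} + v_{8} = v_{7}  ⟹  sig = (2; 1)
  P = {2,5}:  v_{2} + v_{5} = v_{0}  ⟹  sig = (2; 1)
  P = {5,8}:  v_{5} + v_{8} = v_{6}  ⟹  sig = (2; 1)
  P = {7,8}:  v_{7} + v_{8} = v_{3}  ⟹  sig = (2; 1)
  P = {7,9}:  v_{7} + v_{9} = v_{8}  ⟹  sig = (2; 1)
  P = {0,4}:  v_{0} + v_{4} = v_{6} + v_{9}  ⟹  sig = (2; 1,1)
  P = {1,4}:  v_{1} + v_{4} = v_{6} + v_{8}  ⟹  sig = (2; 1,1)
  P = {2,4}:  v_{2} + v_{4} = v_{8} + v_{9}  ⟹  sig = (2; 1,1)
  P = {3,5}:  v_{3} + v_{5} = v_{6} + v_{7}  ⟹  sig = (2; 1,1)
  P = {5,7}:  v_{5} + v_{7} = v_{1} + v_{6}  ⟹  sig = (2; 1,1)
  P = {4,5}:  v_{4} + v_{5} = 2·v_{6} + v_{9}  ⟹  sig = (2; 1,2)
  P = {4,7}:  v_{4} + v_{7} = v_{6} + 2·v_{8}  ⟹  sig = (2; 1,2)
  P = {3,4}:  v_{3} + v_{4} = v_{6} + 3·v_{8}  ⟹  sig = (2; 1,3)
  P = {1,3}:  v_{1} + v_{3} = 2·v_{7}  ⟹  sig = (2; 2)
  P = {3,9}:  v_{3} + v_{9} = 2·v_{8}  ⟹  sig = (2; 2)
  P = {6,8,9}:  v_{6} + v_{8} + v_{9} = v_{4}  ⟹  sig = (3; 1)

so the primitive-relation signature multiset is
{ (2; —) ×3,  (2; 1) ×8,  (2; 1,1) ×5,  (2; 1,2) ×2,  (2; 1,3),  (2; 2) ×2,  (3; 1) }


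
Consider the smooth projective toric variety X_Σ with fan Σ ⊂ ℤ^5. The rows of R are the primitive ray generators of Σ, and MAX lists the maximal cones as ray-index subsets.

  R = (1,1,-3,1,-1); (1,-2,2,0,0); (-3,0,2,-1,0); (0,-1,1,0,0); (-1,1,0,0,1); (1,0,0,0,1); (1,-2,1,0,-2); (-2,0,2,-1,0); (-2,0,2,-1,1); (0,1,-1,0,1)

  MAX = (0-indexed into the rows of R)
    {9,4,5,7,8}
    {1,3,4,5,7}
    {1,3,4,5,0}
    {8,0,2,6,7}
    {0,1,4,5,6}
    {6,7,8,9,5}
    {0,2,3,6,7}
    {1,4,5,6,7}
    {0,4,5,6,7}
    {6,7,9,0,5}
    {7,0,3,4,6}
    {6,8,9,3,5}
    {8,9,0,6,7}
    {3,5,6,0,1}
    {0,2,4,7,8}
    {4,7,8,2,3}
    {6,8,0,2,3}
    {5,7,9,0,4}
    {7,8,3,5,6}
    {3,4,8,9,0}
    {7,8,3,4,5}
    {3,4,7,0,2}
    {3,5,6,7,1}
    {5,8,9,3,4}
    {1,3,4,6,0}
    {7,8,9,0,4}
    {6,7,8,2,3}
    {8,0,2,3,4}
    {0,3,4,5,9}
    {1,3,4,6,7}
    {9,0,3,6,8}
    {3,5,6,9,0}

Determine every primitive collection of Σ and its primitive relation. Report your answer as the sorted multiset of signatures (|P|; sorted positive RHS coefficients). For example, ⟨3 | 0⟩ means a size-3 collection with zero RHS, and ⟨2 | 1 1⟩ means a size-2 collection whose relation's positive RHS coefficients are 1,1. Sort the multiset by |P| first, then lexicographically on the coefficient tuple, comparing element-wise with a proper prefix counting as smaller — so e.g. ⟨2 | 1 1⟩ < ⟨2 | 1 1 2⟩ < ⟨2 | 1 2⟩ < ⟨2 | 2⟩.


The 14 primitive collections of Σ (r=10, n=5):

  {2,5}:  v_{2} + v_{5} = v_{8} ; sig = ⟨2 | 1⟩
  {1,9}:  v_{1} + v_{9} = v_{3} + v_{5} ; sig = ⟨2 | 1 1⟩
  {1,8}:  v_{1} + v_{8} = 2·v_{3} + v_{5} + v_{7} ; sig = ⟨2 | 1 1 2⟩
  {1,2}:  v_{1} + v_{2} = 2·v_{3} + v_{7} ; sig = ⟨2 | 1 2⟩
  {2,9}:  v_{2} + v_{9} = v_{0} + 2·v_{8} ; sig = ⟨2 | 1 2⟩
  {4,6,9}:  v_{4} + v_{6} + v_{9} = 0 ; sig = ⟨3 | 0⟩
  {0,5,8}:  v_{0} + v_{5} + v_{8} = v_{9} ; sig = ⟨3 | 1⟩
  {3,7,9}:  v_{3} + v_{7} + v_{9} = v_{8} ; sig = ⟨3 | 1⟩
  {0,1,7}:  v_{0} + v_{1} + v_{7} = v_{4} + v_{6} ; sig = ⟨3 | 1 1⟩
  {4,6,8}:  v_{4} + v_{6} + v_{8} = v_{3} + v_{7} ; sig = ⟨3 | 1 1⟩
  {2,4,6}:  v_{2} + v_{4} + v_{6} = v_{0} + 2·v_{3} + 2·v_{7} ; sig = ⟨3 | 1 2 2⟩
  {0,3,5,7}:  v_{0} + v_{3} + v_{5} + v_{7} = 0 ; sig = ⟨4 | 0⟩
  {0,3,7,8}:  v_{0} + v_{3} + v_{7} + v_{8} = v_{2} ; sig = ⟨4 | 1⟩
  {3,4,5,6}:  v_{3} + v_{4} + v_{5} + v_{6} = v_{1} ; sig = ⟨4 | 1⟩

so the primitive-relation signature multiset is
{ ⟨2 | 1⟩,  ⟨2 | 1 1⟩,  ⟨2 | 1 1 2⟩,  ⟨2 | 1 2⟩ ×2,  ⟨3 | 0⟩,  ⟨3 | 1⟩ ×2,  ⟨3 | 1 1⟩ ×2,  ⟨3 | 1 2 2⟩,  ⟨4 | 0⟩,  ⟨4 | 1⟩ ×2 }


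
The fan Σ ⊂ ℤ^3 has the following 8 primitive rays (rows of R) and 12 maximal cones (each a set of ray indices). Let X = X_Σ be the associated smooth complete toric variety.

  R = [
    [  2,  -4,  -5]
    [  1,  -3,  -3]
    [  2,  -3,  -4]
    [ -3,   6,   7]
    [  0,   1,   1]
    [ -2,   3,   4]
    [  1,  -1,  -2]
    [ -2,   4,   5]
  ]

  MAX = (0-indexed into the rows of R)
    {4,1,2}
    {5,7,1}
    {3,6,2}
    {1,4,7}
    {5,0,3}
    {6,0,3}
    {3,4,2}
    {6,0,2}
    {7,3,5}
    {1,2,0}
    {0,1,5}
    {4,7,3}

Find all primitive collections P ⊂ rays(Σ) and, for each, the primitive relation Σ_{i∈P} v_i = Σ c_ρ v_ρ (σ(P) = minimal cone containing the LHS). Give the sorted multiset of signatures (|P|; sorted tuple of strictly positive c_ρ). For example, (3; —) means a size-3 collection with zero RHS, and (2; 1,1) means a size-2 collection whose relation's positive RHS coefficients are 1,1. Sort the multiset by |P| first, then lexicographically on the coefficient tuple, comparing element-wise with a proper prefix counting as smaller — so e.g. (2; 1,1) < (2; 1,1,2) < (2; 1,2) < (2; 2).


11 minimal non-faces of Δ(Σ) (on 8 rays):

  {0,7}:  v_{0} + v_{7} = 0 — sig = (2; —)
  {2,5}:  v_{2} + v_{5} = 0 — sig = (2; —)
  {0,4}:  v_{0} + v_{4} = v_{2} — sig = (2; 1)
  {1,3}:  v_{1} + v_{3} = v_{5} — sig = (2; 1)
  {1,6}:  v_{1} + v_{6} = v_{0} — sig = (2; 1)
  {2,7}:  v_{2} + v_{7} = v_{4} — sig = (2; 1)
  {4,5}:  v_{4} + v_{5} = v_{7} — sig = (2; 1)
  {5,6}:  v_{5} + v_{6} = v_{0} + v_{3} — sig = (2; 1,1)
  {6,7}:  v_{6} + v_{7} = v_{2} + v_{3} — sig = (2; 1,1)
  {4,6}:  v_{4} + v_{6} = 2·v_{2} + v_{3} — sig = (2; 1,2)
  {0,2,3}:  v_{0} + v_{2} + v_{3} = v_{6} — sig = (3; 1)

Sorted signature multiset PRS(X):
    (2; —)
    (2; —)
    (2; 1)
    (2; 1)
    (2; 1)
    (2; 1)
    (2; 1)
    (2; 1,1)
    (2; 1,1)
    (2; 1,2)
    (3; 1)


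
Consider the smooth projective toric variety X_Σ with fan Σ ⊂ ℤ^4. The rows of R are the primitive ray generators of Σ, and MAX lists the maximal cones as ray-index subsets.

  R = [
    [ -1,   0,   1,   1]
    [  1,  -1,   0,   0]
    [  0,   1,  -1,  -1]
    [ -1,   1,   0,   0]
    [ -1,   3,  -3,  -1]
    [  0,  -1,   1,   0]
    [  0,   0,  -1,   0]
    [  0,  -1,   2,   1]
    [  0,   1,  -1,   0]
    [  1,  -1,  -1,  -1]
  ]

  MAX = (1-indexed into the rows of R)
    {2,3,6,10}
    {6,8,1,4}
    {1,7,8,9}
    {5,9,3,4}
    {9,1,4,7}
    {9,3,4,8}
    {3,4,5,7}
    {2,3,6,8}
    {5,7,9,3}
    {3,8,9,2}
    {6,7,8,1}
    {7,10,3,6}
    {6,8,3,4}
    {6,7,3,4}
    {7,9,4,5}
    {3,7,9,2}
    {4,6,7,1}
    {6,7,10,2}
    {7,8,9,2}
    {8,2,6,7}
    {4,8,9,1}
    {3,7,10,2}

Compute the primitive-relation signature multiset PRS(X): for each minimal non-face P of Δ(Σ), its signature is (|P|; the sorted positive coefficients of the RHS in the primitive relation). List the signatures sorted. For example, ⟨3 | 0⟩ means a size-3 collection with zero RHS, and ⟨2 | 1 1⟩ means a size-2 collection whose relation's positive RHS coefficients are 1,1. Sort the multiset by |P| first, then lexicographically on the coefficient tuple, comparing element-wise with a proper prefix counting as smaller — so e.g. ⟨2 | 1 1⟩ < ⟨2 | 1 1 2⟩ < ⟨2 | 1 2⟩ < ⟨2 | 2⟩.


17 minimal non-faces of Δ(Σ) (on 10 rays):

  P = {2,4}:  v_{2} + v_{4} = 0  ⇒ sig = ⟨2 | 0⟩
  P = {6,9}:  v_{6} + v_{9} = 0  ⇒ sig = ⟨2 | 0⟩
  P = {1,3}:  v_{1} + v_{3} = v_{4}  ⇒ sig = ⟨2 | 1⟩
  P = {1,2}:  v_{1} + v_{2} = v_{7} + v_{8}  ⇒ sig = ⟨2 | 1 1⟩
  P = {1,10}:  v_{1} + v_{10} = v_{6} + v_{7}  ⇒ sig = ⟨2 | 1 1⟩
  P = {5,8}:  v_{5} + v_{8} = v_{4} + v_{9}  ⇒ sig = ⟨2 | 1 1⟩
  P = {8,10}:  v_{8} + v_{10} = v_{2} + v_{6}  ⇒ sig = ⟨2 | 1 1⟩
  P = {2,5}:  v_{2} + v_{5} = v_{3} + v_{7} + v_{9}  ⇒ sig = ⟨2 | 1 1 1⟩
  P = {4,10}:  v_{4} + v_{10} = v_{3} + v_{6} + v_{7}  ⇒ sig = ⟨2 | 1 1 1⟩
  P = {5,6}:  v_{5} + v_{6} = v_{3} + v_{4} + v_{7}  ⇒ sig = ⟨2 | 1 1 1⟩
  P = {9,10}:  v_{9} + v_{10} = v_{2} + v_{3} + v_{7}  ⇒ sig = ⟨2 | 1 1 1⟩
  P = {1,5}:  v_{1} + v_{5} = 2·v_{4} + v_{7} + v_{9}  ⇒ sig = ⟨2 | 1 1 2⟩
  P = {5,10}:  v_{5} + v_{10} = 2·v_{3} + 2·v_{7}  ⇒ sig = ⟨2 | 2 2⟩
  P = {3,7,8}:  v_{3} + v_{7} + v_{8} = 0  ⇒ sig = ⟨3 | 0⟩
  P = {4,7,8}:  v_{4} + v_{7} + v_{8} = v_{1}  ⇒ sig = ⟨3 | 1⟩
  P = {2,3,6,7}:  v_{2} + v_{3} + v_{6} + v_{7} = v_{10}  ⇒ sig = ⟨4 | 1⟩
  P = {3,4,7,9}:  v_{3} + v_{4} + v_{7} + v_{9} = v_{5}  ⇒ sig = ⟨4 | 1⟩

Signatures (|P|; sorted positive RHS coefficients), sorted:
[⟨2 | 0⟩, ⟨2 | 0⟩, ⟨2 | 1⟩, ⟨2 | 1 1⟩, ⟨2 | 1 1⟩, ⟨2 | 1 1⟩, ⟨2 | 1 1⟩, ⟨2 | 1 1 1⟩, ⟨2 | 1 1 1⟩, ⟨2 | 1 1 1⟩, ⟨2 | 1 1 1⟩, ⟨2 | 1 1 2⟩, ⟨2 | 2 2⟩, ⟨3 | 0⟩, ⟨3 | 1⟩, ⟨4 | 1⟩, ⟨4 | 1⟩]


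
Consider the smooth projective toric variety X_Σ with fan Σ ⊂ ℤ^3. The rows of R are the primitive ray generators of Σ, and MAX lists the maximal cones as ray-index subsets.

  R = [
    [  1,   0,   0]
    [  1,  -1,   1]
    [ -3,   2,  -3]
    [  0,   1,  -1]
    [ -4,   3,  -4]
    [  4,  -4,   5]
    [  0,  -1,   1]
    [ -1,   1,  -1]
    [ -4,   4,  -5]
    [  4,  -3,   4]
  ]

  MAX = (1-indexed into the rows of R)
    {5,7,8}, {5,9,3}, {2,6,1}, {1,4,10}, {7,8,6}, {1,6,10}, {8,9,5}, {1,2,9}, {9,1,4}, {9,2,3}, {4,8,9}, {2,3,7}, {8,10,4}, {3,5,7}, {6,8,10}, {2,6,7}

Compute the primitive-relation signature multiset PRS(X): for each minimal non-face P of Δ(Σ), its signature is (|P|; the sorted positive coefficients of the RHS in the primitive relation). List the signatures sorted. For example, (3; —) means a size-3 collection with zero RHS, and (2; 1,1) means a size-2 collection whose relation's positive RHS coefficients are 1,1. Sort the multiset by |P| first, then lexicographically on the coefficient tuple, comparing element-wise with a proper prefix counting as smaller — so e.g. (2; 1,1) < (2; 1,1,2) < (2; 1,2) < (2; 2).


The 21 primitive collections of Σ (r=10, n=3):

  P={2,8}:  v_{2} + v_{8} = 0  ⇒ sig = (2; —)
  P={4,7}:  v_{4} + v_{7} = 0  ⇒ sig = (2; —)
  P={5,10}:  v_{5} + v_{10} = 0  ⇒ sig = (2; —)
  P={6,9}:  v_{6} + v_{9} = 0  ⇒ sig = (2; —)
  P={1,7}:  v_{1} + v_{7} = v_{2}  ⇒ sig = (2; 1)
  P={1,8}:  v_{1} + v_{8} = v_{4}  ⇒ sig = (2; 1)
  P={2,4}:  v_{2} + v_{4} = v_{1}  ⇒ sig = (2; 1)
  P={2,5}:  v_{2} + v_{5} = v_{3}  ⇒ sig = (2; 1)
  P={3,8}:  v_{3} + v_{8} = v_{5}  ⇒ sig = (2; 1)
  P={3,10}:  v_{3} + v_{10} = v_{2}  ⇒ sig = (2; 1)
  P={4,5}:  v_{4} + v_{5} = v_{9}  ⇒ sig = (2; 1)
  P={4,6}:  v_{4} + v_{6} = v_{10}  ⇒ sig = (2; 1)
  P={5,6}:  v_{5} + v_{6} = v_{7}  ⇒ sig = (2; 1)
  P={7,9}:  v_{7} + v_{9} = v_{5}  ⇒ sig = (2; 1)
  P={7,10}:  v_{7} + v_{10} = v_{6}  ⇒ sig = (2; 1)
  P={9,10}:  v_{9} + v_{10} = v_{4}  ⇒ sig = (2; 1)
  P={1,5}:  v_{1} + v_{5} = v_{2} + v_{9}  ⇒ sig = (2; 1,1)
  P={2,10}:  v_{2} + v_{10} = v_{1} + v_{6}  ⇒ sig = (2; 1,1)
  P={3,4}:  v_{3} + v_{4} = v_{2} + v_{9}  ⇒ sig = (2; 1,1)
  P={3,6}:  v_{3} + v_{6} = v_{2} + v_{7}  ⇒ sig = (2; 1,1)
  P={1,3}:  v_{1} + v_{3} = 2·v_{2} + v_{9}  ⇒ sig = (2; 1,2)

Sorted signature multiset PRS(X):
    (2; —)
    (2; —)
    (2; —)
    (2; —)
    (2; 1)
    (2; 1)
    (2; 1)
    (2; 1)
    (2; 1)
    (2; 1)
    (2; 1)
    (2; 1)
    (2; 1)
    (2; 1)
    (2; 1)
    (2; 1)
    (2; 1,1)
    (2; 1,1)
    (2; 1,1)
    (2; 1,1)
    (2; 1,2)


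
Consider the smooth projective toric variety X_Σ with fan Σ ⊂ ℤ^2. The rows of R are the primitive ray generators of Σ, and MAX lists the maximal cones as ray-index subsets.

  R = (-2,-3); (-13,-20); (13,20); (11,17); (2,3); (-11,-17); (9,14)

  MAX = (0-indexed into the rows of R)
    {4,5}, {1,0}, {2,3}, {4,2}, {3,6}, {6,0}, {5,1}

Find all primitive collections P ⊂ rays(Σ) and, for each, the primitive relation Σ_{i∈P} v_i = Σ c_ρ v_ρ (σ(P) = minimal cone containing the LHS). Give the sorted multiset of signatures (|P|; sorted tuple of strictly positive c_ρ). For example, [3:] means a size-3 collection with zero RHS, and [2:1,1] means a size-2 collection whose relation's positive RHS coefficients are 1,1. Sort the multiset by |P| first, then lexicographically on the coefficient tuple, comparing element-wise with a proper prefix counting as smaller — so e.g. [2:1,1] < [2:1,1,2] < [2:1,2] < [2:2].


Primitive collections (14):

  P = {0,4}:  v_{0} + v_{4} = 0  so sig = [2:]
  P = {1,2}:  v_{1} + v_{2} = 0  so sig = [2:]
  P = {3,5}:  v_{3} + v_{5} = 0  so sig = [2:]
  P = {0,2}:  v_{0} + v_{2} = v_{3}  so sig = [2:1]
  P = {0,3}:  v_{0} + v_{3} = v_{6}  so sig = [2:1]
  P = {0,5}:  v_{0} + v_{5} = v_{1}  so sig = [2:1]
  P = {1,3}:  v_{1} + v_{3} = v_{0}  so sig = [2:1]
  P = {1,4}:  v_{1} + v_{4} = v_{5}  so sig = [2:1]
  P = {2,5}:  v_{2} + v_{5} = v_{4}  so sig = [2:1]
  P = {3,4}:  v_{3} + v_{4} = v_{2}  so sig = [2:1]
  P = {4,6}:  v_{4} + v_{6} = v_{3}  so sig = [2:1]
  P = {5,6}:  v_{5} + v_{6} = v_{0}  so sig = [2:1]
  P = {1,6}:  v_{1} + v_{6} = 2·v_{0}  so sig = [2:2]
  P = {2,6}:  v_{2} + v_{6} = 2·v_{3}  so sig = [2:2]

Hence PRS(X_Σ) =
[[2:], [2:], [2:], [2:1], [2:1], [2:1], [2:1], [2:1], [2:1], [2:1], [2:1], [2:1], [2:2], [2:2]]


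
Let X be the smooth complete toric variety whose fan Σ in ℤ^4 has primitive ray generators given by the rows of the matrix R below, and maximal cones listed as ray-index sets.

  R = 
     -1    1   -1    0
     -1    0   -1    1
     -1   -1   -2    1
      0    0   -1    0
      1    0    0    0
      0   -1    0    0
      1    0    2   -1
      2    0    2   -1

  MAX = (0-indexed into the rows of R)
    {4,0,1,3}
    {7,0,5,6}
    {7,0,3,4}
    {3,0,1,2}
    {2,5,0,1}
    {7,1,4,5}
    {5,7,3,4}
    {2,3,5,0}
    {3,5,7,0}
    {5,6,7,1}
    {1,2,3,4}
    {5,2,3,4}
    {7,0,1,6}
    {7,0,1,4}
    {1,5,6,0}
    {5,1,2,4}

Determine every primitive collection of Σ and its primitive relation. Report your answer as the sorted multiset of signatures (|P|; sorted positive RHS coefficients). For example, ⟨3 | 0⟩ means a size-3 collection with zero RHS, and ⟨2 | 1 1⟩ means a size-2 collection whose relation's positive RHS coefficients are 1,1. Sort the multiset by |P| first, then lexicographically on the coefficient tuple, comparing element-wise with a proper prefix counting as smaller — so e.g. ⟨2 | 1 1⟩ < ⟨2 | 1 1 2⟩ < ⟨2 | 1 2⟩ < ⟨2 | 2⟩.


Δ(Σ) — 8 vertices, 9 min non-faces:

  P={2,6}:  v_{2} + v_{6} = v_{5}  ⟹  sig = ⟨2 | 1⟩
  P={4,6}:  v_{4} + v_{6} = v_{7}  ⟹  sig = ⟨2 | 1⟩
  P={2,7}:  v_{2} + v_{7} = v_{4} + v_{5}  ⟹  sig = ⟨2 | 1 1⟩
  P={3,6}:  v_{3} + v_{6} = v_{0} + v_{5} + v_{7}  ⟹  sig = ⟨2 | 1 1 1⟩
  P={0,4,5}:  v_{0} + v_{4} + v_{5} = v_{3}  ⟹  sig = ⟨3 | 1⟩
  P={1,3,5}:  v_{1} + v_{3} + v_{5} = v_{2}  ⟹  sig = ⟨3 | 1⟩
  P={1,3,7}:  v_{1} + v_{3} + v_{7} = v_{4}  ⟹  sig = ⟨3 | 1⟩
  P={0,2,4}:  v_{0} + v_{2} + v_{4} = v_{1} + 2·v_{3}  ⟹  sig = ⟨3 | 1 2⟩
  P={0,1,5,7}:  v_{0} + v_{1} + v_{5} + v_{7} = 0  ⟹  sig = ⟨4 | 0⟩

so the primitive-relation signature multiset is
{ ⟨2 | 1⟩ ×2,  ⟨2 | 1 1⟩,  ⟨2 | 1 1 1⟩,  ⟨3 | 1⟩ ×3,  ⟨3 | 1 2⟩,  ⟨4 | 0⟩ }


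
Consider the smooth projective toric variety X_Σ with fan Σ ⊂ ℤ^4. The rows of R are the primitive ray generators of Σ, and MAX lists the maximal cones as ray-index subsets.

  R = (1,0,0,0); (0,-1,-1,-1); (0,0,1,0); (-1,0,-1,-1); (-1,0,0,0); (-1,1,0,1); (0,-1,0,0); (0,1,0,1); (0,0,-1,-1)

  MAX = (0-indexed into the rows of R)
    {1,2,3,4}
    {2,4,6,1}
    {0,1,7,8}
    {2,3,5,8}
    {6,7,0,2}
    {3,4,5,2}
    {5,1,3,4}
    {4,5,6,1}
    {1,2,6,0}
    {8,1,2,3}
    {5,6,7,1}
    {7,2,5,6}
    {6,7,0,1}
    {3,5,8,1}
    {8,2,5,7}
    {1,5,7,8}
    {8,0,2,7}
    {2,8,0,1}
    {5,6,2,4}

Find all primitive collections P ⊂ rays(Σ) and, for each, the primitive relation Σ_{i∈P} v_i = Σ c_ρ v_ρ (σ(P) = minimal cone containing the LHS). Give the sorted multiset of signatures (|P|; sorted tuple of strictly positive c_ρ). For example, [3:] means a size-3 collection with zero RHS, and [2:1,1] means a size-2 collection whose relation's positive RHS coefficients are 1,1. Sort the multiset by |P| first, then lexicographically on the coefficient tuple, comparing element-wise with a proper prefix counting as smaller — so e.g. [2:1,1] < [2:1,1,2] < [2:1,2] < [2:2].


|primitive collections| = 10. Relations:

  {0,4}:  v_{0} + v_{4} = 0 — sig = [2:]
  {0,3}:  v_{0} + v_{3} = v_{8} — sig = [2:1]
  {0,5}:  v_{0} + v_{5} = v_{7} — sig = [2:1]
  {4,7}:  v_{4} + v_{7} = v_{5} — sig = [2:1]
  {4,8}:  v_{4} + v_{8} = v_{3} — sig = [2:1]
  {6,8}:  v_{6} + v_{8} = v_{1} — sig = [2:1]
  {3,6}:  v_{3} + v_{6} = v_{1} + v_{4} — sig = [2:1,1]
  {3,7}:  v_{3} + v_{7} = v_{5} + v_{8} — sig = [2:1,1]
  {1,2,7}:  v_{1} + v_{2} + v_{7} = 0 — sig = [3:]
  {1,2,5}:  v_{1} + v_{2} + v_{5} = v_{4} — sig = [3:1]

Signatures (|P|; sorted positive RHS coefficients), sorted:
[[2:], [2:1], [2:1], [2:1], [2:1], [2:1], [2:1,1], [2:1,1], [3:], [3:1]]


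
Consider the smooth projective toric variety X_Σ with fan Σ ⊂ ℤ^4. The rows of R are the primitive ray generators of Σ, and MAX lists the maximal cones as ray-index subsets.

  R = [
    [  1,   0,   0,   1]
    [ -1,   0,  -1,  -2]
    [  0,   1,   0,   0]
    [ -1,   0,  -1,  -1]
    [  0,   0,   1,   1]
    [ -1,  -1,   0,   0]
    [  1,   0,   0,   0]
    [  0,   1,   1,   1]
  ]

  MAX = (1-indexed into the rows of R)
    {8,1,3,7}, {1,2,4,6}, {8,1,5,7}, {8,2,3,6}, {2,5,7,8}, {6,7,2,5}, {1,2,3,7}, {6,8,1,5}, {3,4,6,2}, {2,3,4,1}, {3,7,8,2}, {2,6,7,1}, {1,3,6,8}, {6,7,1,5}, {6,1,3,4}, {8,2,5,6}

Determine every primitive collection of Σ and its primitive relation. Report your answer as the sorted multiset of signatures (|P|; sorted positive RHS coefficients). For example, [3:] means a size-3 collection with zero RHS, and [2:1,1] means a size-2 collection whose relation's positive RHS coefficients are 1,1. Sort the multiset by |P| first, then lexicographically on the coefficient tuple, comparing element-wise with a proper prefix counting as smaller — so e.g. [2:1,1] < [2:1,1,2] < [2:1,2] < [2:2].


Minimal non-faces — 9 found among 8 rays, 16 max cones:

  P={3,5}:  v_{3} + v_{5} = v_{8} — sig = [2:1]
  P={4,5}:  v_{4} + v_{5} = v_{3} + v_{6} — sig = [2:1,1]
  P={4,7}:  v_{4} + v_{7} = v_{1} + v_{2} — sig = [2:1,1]
  P={4,8}:  v_{4} + v_{8} = 2·v_{3} + v_{6} — sig = [2:1,2]
  P={1,2,5}:  v_{1} + v_{2} + v_{5} = 0 — sig = [3:]
  P={3,6,7}:  v_{3} + v_{6} + v_{7} = 0 — sig = [3:]
  P={1,2,8}:  v_{1} + v_{2} + v_{8} = v_{3} — sig = [3:1]
  P={6,7,8}:  v_{6} + v_{7} + v_{8} = v_{5} — sig = [3:1]
  P={1,2,3,6}:  v_{1} + v_{2} + v_{3} + v_{6} = v_{4} — sig = [4:1]

Hence PRS(X_Σ) =
[[2:1], [2:1,1], [2:1,1], [2:1,2], [3:], [3:], [3:1], [3:1], [4:1]]


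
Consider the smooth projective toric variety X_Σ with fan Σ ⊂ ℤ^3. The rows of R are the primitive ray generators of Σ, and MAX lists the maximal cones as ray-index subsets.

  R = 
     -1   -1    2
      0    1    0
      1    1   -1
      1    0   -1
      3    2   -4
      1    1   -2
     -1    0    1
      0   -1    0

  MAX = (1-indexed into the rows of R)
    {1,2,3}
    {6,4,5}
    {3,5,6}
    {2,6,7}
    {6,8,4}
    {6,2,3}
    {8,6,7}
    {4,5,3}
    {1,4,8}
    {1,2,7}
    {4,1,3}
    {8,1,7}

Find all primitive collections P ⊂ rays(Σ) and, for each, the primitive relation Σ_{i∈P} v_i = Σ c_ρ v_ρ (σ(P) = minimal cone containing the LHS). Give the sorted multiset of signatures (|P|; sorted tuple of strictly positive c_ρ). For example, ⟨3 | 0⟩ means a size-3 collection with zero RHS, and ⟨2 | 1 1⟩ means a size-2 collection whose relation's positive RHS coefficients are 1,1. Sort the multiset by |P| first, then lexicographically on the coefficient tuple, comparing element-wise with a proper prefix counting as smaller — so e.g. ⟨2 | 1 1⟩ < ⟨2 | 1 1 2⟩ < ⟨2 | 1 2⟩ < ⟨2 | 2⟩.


The 11 primitive collections of Σ (r=8, n=3):

  {1,6}:  v_{1} + v_{6} = 0  ⟹  sig = ⟨2 | 0⟩
  {2,8}:  v_{2} + v_{8} = 0  ⟹  sig = ⟨2 | 0⟩
  {4,7}:  v_{4} + v_{7} = 0  ⟹  sig = ⟨2 | 0⟩
  {2,4}:  v_{2} + v_{4} = v_{3}  ⟹  sig = ⟨2 | 1⟩
  {3,7}:  v_{3} + v_{7} = v_{2}  ⟹  sig = ⟨2 | 1⟩
  {3,8}:  v_{3} + v_{8} = v_{4}  ⟹  sig = ⟨2 | 1⟩
  {1,5}:  v_{1} + v_{5} = v_{3} + v_{4}  ⟹  sig = ⟨2 | 1 1⟩
  {5,7}:  v_{5} + v_{7} = v_{3} + v_{6}  ⟹  sig = ⟨2 | 1 1⟩
  {2,5}:  v_{2} + v_{5} = 2·v_{3} + v_{6}  ⟹  sig = ⟨2 | 1 2⟩
  {5,8}:  v_{5} + v_{8} = 2·v_{4} + v_{6}  ⟹  sig = ⟨2 | 1 2⟩
  {3,4,6}:  v_{3} + v_{4} + v_{6} = v_{5}  ⟹  sig = ⟨3 | 1⟩

Sorted signature multiset PRS(X):
    ⟨2 | 0⟩
    ⟨2 | 0⟩
    ⟨2 | 0⟩
    ⟨2 | 1⟩
    ⟨2 | 1⟩
    ⟨2 | 1⟩
    ⟨2 | 1 1⟩
    ⟨2 | 1 1⟩
    ⟨2 | 1 2⟩
    ⟨2 | 1 2⟩
    ⟨3 | 1⟩


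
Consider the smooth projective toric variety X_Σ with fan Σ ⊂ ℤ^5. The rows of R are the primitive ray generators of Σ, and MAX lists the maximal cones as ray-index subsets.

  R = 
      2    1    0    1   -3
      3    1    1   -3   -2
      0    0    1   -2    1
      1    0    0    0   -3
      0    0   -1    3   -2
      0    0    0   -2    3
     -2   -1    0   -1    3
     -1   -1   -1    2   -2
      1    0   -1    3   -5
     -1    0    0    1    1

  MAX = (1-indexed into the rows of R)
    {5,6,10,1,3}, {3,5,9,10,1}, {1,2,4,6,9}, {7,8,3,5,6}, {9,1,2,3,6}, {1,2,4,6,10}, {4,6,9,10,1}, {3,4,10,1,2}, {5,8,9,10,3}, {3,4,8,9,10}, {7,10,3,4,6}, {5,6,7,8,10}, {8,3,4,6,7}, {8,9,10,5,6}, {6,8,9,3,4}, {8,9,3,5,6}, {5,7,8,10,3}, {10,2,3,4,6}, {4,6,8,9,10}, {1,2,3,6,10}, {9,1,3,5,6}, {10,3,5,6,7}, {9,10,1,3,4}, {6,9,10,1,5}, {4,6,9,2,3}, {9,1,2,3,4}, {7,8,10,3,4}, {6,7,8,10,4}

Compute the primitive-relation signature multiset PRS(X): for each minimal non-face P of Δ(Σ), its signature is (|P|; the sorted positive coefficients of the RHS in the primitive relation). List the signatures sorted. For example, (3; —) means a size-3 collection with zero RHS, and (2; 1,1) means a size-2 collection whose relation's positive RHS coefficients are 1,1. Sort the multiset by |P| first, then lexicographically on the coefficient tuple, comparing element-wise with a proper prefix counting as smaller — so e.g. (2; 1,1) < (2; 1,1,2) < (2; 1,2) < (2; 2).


Δ(Σ) — 10 vertices, 11 min non-faces:

  P={1,7}:  v_{1} + v_{7} = 0  →  sig = (2; —)
  P={1,8}:  v_{1} + v_{8} = v_{9}  →  sig = (2; 1)
  P={4,5}:  v_{4} + v_{5} = v_{9}  →  sig = (2; 1)
  P={7,9}:  v_{7} + v_{9} = v_{8}  →  sig = (2; 1)
  P={2,7}:  v_{2} + v_{7} = v_{3} + v_{4} + v_{6}  →  sig = (2; 1,1,1)
  P={2,5}:  v_{2} + v_{5} = v_{1} + v_{3} + v_{6} + v_{9}  →  sig = (2; 1,1,1,1)
  P={2,8}:  v_{2} + v_{8} = v_{3} + v_{4} + v_{6} + v_{9}  →  sig = (2; 1,1,1,1)
  P={2,9,10}:  v_{2} + v_{9} + v_{10} = v_{1} + v_{4}  →  sig = (3; 1,1)
  P={3,6,9,10}:  v_{3} + v_{6} + v_{9} + v_{10} = 0  →  sig = (4; —)
  P={1,3,4,6}:  v_{1} + v_{3} + v_{4} + v_{6} = v_{2}  →  sig = (4; 1)
  P={3,6,8,10}:  v_{3} + v_{6} + v_{8} + v_{10} = v_{7}  →  sig = (4; 1)

Sorted signature multiset PRS(X):
    (2; —)
    (2; 1)
    (2; 1)
    (2; 1)
    (2; 1,1,1)
    (2; 1,1,1,1)
    (2; 1,1,1,1)
    (3; 1,1)
    (4; —)
    (4; 1)
    (4; 1)


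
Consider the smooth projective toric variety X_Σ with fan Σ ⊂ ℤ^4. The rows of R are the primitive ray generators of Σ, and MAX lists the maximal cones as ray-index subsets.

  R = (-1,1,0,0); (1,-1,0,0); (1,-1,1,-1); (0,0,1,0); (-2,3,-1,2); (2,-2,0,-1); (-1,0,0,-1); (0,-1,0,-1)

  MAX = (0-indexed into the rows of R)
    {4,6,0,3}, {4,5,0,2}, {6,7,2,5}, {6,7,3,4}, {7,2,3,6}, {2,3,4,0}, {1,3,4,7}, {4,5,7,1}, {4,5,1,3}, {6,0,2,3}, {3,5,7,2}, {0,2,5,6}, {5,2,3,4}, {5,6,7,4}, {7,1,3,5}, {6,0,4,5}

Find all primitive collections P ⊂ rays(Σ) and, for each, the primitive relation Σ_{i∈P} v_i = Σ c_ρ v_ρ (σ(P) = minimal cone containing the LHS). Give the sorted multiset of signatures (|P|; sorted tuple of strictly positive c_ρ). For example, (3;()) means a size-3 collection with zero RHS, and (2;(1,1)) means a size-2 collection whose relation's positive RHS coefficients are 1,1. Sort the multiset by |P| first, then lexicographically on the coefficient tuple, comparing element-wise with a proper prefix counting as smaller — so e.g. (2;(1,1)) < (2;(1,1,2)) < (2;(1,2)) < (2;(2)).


Primitive collections (9):

  P = {0,1}:  v_{0} + v_{1} = 0  so sig = (2;())
  P = {0,7}:  v_{0} + v_{7} = v_{6}  so sig = (2;(1))
  P = {1,6}:  v_{1} + v_{6} = v_{7}  so sig = (2;(1))
  P = {1,2}:  v_{1} + v_{2} = v_{3} + v_{5}  so sig = (2;(1,1))
  P = {0,3,5}:  v_{0} + v_{3} + v_{5} = v_{2}  so sig = (3;(1))
  P = {2,4,7}:  v_{2} + v_{4} + v_{7} = v_{0}  so sig = (3;(1))
  P = {3,5,6}:  v_{3} + v_{5} + v_{6} = v_{2} + v_{7}  so sig = (3;(1,1))
  P = {2,4,6}:  v_{2} + v_{4} + v_{6} = 2·v_{0}  so sig = (3;(2))
  P = {3,4,5,7}:  v_{3} + v_{4} + v_{5} + v_{7} = 0  so sig = (4;())

Signatures (|P|; sorted positive RHS coefficients), sorted:
    (2;())
    (2;(1))
    (2;(1))
    (2;(1,1))
    (3;(1))
    (3;(1))
    (3;(1,1))
    (3;(2))
    (4;())


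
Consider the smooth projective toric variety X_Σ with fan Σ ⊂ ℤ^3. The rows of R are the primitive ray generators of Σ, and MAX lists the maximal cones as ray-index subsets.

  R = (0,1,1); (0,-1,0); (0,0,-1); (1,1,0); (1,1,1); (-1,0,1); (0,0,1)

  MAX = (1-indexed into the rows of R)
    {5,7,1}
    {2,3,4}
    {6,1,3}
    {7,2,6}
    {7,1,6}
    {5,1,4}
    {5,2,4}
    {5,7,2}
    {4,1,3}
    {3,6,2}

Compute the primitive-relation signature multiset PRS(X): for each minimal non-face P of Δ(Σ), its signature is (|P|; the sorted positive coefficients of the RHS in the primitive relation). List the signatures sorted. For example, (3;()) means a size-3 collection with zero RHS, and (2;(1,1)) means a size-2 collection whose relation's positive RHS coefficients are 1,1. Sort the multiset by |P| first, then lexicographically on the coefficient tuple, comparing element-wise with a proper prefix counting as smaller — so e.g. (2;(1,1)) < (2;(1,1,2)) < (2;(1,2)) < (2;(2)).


6 minimal non-faces of Δ(Σ) (on 7 rays):

  {3,7}:  v_{3} + v_{7} = 0  ⇒ sig = (2;())
  {1,2}:  v_{1} + v_{2} = v_{7}  ⇒ sig = (2;(1))
  {3,5}:  v_{3} + v_{5} = v_{4}  ⇒ sig = (2;(1))
  {4,6}:  v_{4} + v_{6} = v_{1}  ⇒ sig = (2;(1))
  {4,7}:  v_{4} + v_{7} = v_{5}  ⇒ sig = (2;(1))
  {5,6}:  v_{5} + v_{6} = v_{1} + v_{7}  ⇒ sig = (2;(1,1))

Sorted signature multiset PRS(X):
[(2;()), (2;(1)), (2;(1)), (2;(1)), (2;(1)), (2;(1,1))]


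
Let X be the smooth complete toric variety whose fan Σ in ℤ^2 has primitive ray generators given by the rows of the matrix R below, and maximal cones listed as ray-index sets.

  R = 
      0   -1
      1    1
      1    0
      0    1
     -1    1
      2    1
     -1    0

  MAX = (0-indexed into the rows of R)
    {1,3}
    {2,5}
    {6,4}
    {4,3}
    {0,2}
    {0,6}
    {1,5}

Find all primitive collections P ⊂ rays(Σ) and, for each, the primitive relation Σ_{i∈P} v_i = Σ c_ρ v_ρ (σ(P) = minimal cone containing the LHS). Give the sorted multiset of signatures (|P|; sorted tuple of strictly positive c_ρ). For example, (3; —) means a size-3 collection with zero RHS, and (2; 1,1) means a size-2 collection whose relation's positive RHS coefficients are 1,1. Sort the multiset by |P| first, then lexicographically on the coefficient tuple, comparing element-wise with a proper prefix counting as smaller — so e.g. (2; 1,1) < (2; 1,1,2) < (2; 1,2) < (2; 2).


14 minimal non-faces of Δ(Σ) (on 7 rays):

  P = {0,3}:  v_{0} + v_{3} = 0 ; sig = (2; —)
  P = {2,6}:  v_{2} + v_{6} = 0 ; sig = (2; —)
  P = {0,1}:  v_{0} + v_{1} = v_{2} ; sig = (2; 1)
  P = {0,4}:  v_{0} + v_{4} = v_{6} ; sig = (2; 1)
  P = {1,2}:  v_{1} + v_{2} = v_{5} ; sig = (2; 1)
  P = {1,6}:  v_{1} + v_{6} = v_{3} ; sig = (2; 1)
  P = {2,3}:  v_{2} + v_{3} = v_{1} ; sig = (2; 1)
  P = {2,4}:  v_{2} + v_{4} = v_{3} ; sig = (2; 1)
  P = {3,6}:  v_{3} + v_{6} = v_{4} ; sig = (2; 1)
  P = {5,6}:  v_{5} + v_{6} = v_{1} ; sig = (2; 1)
  P = {4,5}:  v_{4} + v_{5} = v_{1} + v_{3} ; sig = (2; 1,1)
  P = {0,5}:  v_{0} + v_{5} = 2·v_{2} ; sig = (2; 2)
  P = {1,4}:  v_{1} + v_{4} = 2·v_{3} ; sig = (2; 2)
  P = {3,5}:  v_{3} + v_{5} = 2·v_{1} ; sig = (2; 2)

Sorted signature multiset PRS(X):
[(2; —), (2; —), (2; 1), (2; 1), (2; 1), (2; 1), (2; 1), (2; 1), (2; 1), (2; 1), (2; 1,1), (2; 2), (2; 2), (2; 2)]


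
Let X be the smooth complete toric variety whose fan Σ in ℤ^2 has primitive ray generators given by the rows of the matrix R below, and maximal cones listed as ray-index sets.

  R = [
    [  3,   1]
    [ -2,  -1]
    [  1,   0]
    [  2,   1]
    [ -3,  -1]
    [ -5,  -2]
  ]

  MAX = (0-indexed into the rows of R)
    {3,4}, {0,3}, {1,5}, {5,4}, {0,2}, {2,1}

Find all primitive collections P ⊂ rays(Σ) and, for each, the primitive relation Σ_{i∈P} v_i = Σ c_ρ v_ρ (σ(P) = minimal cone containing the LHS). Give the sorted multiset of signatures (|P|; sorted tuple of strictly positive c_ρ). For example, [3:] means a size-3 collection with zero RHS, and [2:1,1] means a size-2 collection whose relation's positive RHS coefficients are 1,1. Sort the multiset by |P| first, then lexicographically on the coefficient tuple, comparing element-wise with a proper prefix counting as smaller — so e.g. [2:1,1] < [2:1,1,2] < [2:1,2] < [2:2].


Minimal non-faces — 9 found among 6 rays, 6 max cones:

  {0,4}:  v_{0} + v_{4} = 0  →  sig = [2:]
  {1,3}:  v_{1} + v_{3} = 0  →  sig = [2:]
  {0,1}:  v_{0} + v_{1} = v_{2}  →  sig = [2:1]
  {0,5}:  v_{0} + v_{5} = v_{1}  →  sig = [2:1]
  {1,4}:  v_{1} + v_{4} = v_{5}  →  sig = [2:1]
  {2,3}:  v_{2} + v_{3} = v_{0}  →  sig = [2:1]
  {2,4}:  v_{2} + v_{4} = v_{1}  →  sig = [2:1]
  {3,5}:  v_{3} + v_{5} = v_{4}  →  sig = [2:1]
  {2,5}:  v_{2} + v_{5} = 2·v_{1}  →  sig = [2:2]

Sorted signature multiset PRS(X):
    |P|=2: 9 collections, coeffs (), (), (1), (1), (1), (1), (1), (1), (2)


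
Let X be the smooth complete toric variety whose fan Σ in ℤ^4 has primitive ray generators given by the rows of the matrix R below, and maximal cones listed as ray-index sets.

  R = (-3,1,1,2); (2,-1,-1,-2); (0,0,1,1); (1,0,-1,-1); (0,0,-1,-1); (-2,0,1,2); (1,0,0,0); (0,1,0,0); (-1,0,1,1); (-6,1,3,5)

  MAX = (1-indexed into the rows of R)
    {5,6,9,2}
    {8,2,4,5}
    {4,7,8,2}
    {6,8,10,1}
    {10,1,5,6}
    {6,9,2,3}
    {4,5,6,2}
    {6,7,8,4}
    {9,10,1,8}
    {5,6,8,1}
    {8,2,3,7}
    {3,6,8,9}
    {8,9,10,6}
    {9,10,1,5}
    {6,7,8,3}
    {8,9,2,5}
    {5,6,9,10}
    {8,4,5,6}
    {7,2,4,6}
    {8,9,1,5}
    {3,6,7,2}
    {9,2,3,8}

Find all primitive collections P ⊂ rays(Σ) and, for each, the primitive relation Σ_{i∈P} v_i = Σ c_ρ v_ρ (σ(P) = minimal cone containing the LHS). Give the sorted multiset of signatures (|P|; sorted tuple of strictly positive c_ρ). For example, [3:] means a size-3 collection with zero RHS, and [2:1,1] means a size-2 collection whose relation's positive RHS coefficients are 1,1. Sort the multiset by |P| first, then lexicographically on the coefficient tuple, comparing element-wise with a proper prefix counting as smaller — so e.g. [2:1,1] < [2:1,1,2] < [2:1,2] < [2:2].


Primitive collections (17):

  P={3,5}:  v_{3} + v_{5} = 0 — sig = [2:]
  P={4,9}:  v_{4} + v_{9} = 0 — sig = [2:]
  P={3,4}:  v_{3} + v_{4} = v_{7} — sig = [2:1]
  P={5,7}:  v_{5} + v_{7} = v_{4} — sig = [2:1]
  P={7,9}:  v_{7} + v_{9} = v_{3} — sig = [2:1]
  P={1,2}:  v_{1} + v_{2} = v_{5} + v_{9} — sig = [2:1,1]
  P={1,7}:  v_{1} + v_{7} = v_{6} + v_{8} — sig = [2:1,1]
  P={4,10}:  v_{4} + v_{10} = v_{1} + v_{6} — sig = [2:1,1]
  P={1,3}:  v_{1} + v_{3} = v_{6} + v_{8} + v_{9} — sig = [2:1,1,1]
  P={1,4}:  v_{1} + v_{4} = v_{5} + v_{6} + v_{8} — sig = [2:1,1,1]
  P={2,10}:  v_{2} + v_{10} = v_{5} + v_{6} + 2·v_{9} — sig = [2:1,1,2]
  P={7,10}:  v_{7} + v_{10} = 2·v_{6} + v_{8} + v_{9} — sig = [2:1,1,2]
  P={3,10}:  v_{3} + v_{10} = 2·v_{6} + v_{8} + 2·v_{9} — sig = [2:1,2,2]
  P={2,6,8}:  v_{2} + v_{6} + v_{8} = 0 — sig = [3:]
  P={1,6,9}:  v_{1} + v_{6} + v_{9} = v_{10} — sig = [3:1]
  P={5,8,10}:  v_{5} + v_{8} + v_{10} = 2·v_{1} — sig = [3:2]
  P={5,6,8,9}:  v_{5} + v_{6} + v_{8} + v_{9} = v_{1} — sig = [4:1]

Sorted signature multiset PRS(X):
{ [2:] ×2,  [2:1] ×3,  [2:1,1] ×3,  [2:1,1,1] ×2,  [2:1,1,2] ×2,  [2:1,2,2],  [3:],  [3:1],  [3:2],  [4:1] }


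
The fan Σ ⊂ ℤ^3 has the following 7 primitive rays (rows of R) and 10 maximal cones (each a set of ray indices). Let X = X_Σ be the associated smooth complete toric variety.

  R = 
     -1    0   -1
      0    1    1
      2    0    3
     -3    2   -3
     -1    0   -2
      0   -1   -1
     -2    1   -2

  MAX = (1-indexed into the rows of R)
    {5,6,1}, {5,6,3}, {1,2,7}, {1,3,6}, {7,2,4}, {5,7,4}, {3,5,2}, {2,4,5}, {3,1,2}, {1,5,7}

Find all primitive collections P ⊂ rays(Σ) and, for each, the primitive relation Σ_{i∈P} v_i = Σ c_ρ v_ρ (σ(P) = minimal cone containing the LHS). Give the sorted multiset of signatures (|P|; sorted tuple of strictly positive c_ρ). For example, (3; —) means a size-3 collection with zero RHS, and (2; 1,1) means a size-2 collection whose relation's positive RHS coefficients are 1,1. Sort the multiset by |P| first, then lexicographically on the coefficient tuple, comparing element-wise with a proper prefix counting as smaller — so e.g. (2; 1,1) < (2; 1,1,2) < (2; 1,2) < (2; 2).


Σ has 9 primitive collections:

  P={2,6}:  v_{2} + v_{6} = 0  ⇒ sig = (2; —)
  P={3,7}:  v_{3} + v_{7} = v_{2}  ⇒ sig = (2; 1)
  P={4,6}:  v_{4} + v_{6} = v_{5} + v_{7}  ⇒ sig = (2; 1,1)
  P={6,7}:  v_{6} + v_{7} = v_{1} + v_{5}  ⇒ sig = (2; 1,1)
  P={3,4}:  v_{3} + v_{4} = 2·v_{2} + v_{5}  ⇒ sig = (2; 1,2)
  P={1,4}:  v_{1} + v_{4} = 2·v_{7}  ⇒ sig = (2; 2)
  P={1,3,5}:  v_{1} + v_{3} + v_{5} = 0  ⇒ sig = (3; —)
  P={1,2,5}:  v_{1} + v_{2} + v_{5} = v_{7}  ⇒ sig = (3; 1)
  P={2,5,7}:  v_{2} + v_{5} + v_{7} = v_{4}  ⇒ sig = (3; 1)

Sorted signature multiset PRS(X):
[(2; —), (2; 1), (2; 1,1), (2; 1,1), (2; 1,2), (2; 2), (3; —), (3; 1), (3; 1)]
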